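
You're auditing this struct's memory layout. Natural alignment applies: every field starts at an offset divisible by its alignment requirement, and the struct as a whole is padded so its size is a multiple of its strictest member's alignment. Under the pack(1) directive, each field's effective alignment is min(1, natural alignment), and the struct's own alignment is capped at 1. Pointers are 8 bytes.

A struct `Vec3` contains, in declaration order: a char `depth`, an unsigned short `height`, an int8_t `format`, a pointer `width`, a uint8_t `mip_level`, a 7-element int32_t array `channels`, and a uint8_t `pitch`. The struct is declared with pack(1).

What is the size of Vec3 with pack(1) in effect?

42

0..1  depth  (1B, 1-aligned)
1..3  height  (2B, 1-aligned)
3..4  format  (1B, 1-aligned)
4..12  width  (8B, 1-aligned)
12..13  mip_level  (1B, 1-aligned)
13..41  channels  (28B, 1-aligned)
41..42  pitch  (1B, 1-aligned)
sizeof = 42, alignof = 1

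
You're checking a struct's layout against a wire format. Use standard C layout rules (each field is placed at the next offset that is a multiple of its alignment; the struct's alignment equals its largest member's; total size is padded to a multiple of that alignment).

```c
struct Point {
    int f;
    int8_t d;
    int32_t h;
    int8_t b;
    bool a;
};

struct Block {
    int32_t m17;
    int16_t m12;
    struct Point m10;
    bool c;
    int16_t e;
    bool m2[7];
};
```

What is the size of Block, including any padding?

36 bytes

Point: @0: f [4B, align 4] → 4; @4: d [1B, align 1] → 5; +3 pad (align 4); @8: h [4B, align 4] → 12; @12: b [1B, align 1] → 13; @13: a [1B, align 1] → 14; +2 tail pad (align 4); size 16, align 4
@0: m17 [4B, align 4] → 4
@4: m12 [2B, align 2] → 6
+2 pad (align 4)
@8: m10 [16B, align 4] → 24
@24: c [1B, align 1] → 25
+1 pad (align 2)
@26: e [2B, align 2] → 28
@28: m2 [7B, align 1] → 35
+1 tail pad (align 4)
size 36, align 4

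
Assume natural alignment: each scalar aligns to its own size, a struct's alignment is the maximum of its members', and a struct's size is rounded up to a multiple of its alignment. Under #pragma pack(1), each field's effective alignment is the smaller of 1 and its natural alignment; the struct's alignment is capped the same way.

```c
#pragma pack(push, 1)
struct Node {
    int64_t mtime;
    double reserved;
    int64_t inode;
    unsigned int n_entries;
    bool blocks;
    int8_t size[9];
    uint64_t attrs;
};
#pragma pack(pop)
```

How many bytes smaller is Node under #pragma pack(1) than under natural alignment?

2

natural layout:
  0..8  mtime  (8B, 8-aligned)
  8..16  reserved  (8B, 8-aligned)
  16..24  inode  (8B, 8-aligned)
  24..28  n_entries  (4B, 4-aligned)
  28..29  blocks  (1B, 1-aligned)
  29..38  size  (9B, 1-aligned)
  38..40  -- padding (2B)
  40..48  attrs  (8B, 8-aligned)
  sizeof = 48, alignof = 8
packed(1) layout:
  0..8  mtime  (8B, 1-aligned)
  8..16  reserved  (8B, 1-aligned)
  16..24  inode  (8B, 1-aligned)
  24..28  n_entries  (4B, 1-aligned)
  28..29  blocks  (1B, 1-aligned)
  29..38  size  (9B, 1-aligned)
  38..46  attrs  (8B, 1-aligned)
  sizeof = 46, alignof = 1
48 − 46 = 2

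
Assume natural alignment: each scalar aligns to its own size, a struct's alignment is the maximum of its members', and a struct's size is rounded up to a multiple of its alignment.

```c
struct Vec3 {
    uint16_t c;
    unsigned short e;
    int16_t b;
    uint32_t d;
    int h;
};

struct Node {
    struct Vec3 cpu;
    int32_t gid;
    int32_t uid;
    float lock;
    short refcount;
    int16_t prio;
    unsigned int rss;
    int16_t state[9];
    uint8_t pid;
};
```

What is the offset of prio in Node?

30

Vec3: c at 0 (size 2, align 2) → ends 2; e at 2 (size 2, align 2) → ends 4; b at 4 (size 2, align 2) → ends 6; pad 2 to align 4 for d; d at 8 (size 4, align 4) → ends 12; h at 12 (size 4, align 4) → ends 16; total 16 bytes, alignment 4
cpu at 0 (size 16, align 4) → ends 16
gid at 16 (size 4, align 4) → ends 20
uid at 20 (size 4, align 4) → ends 24
lock at 24 (size 4, align 4) → ends 28
refcount at 28 (size 2, align 2) → ends 30
prio at 30 (size 2, align 2) → ends 32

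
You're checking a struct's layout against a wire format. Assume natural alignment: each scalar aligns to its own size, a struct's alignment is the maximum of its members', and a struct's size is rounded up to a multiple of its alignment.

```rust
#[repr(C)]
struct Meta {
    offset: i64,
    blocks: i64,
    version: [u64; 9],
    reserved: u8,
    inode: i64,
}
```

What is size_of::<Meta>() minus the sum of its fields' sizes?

offset at 0 (size 8, align 8) → ends 8
blocks at 8 (size 8, align 8) → ends 16
version at 16 (size 72, align 8) → ends 88
reserved at 88 (size 1, align 1) → ends 89
pad 7 to align 8 for inode
inode at 96 (size 8, align 8) → ends 104
total 104 bytes, alignment 8
data bytes 97, size 104 → padding 7

7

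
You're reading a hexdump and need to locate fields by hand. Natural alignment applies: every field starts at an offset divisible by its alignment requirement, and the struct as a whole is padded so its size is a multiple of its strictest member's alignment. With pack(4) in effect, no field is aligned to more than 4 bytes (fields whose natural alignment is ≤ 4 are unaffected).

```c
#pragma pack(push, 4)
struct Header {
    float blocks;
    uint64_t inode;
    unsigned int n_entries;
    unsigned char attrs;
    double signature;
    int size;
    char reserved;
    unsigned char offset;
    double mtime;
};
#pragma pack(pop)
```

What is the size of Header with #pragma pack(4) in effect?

44

blocks at 0 (size 4, align 4) → ends 4
inode at 4 (size 8, align 4) → ends 12
n_entries at 12 (size 4, align 4) → ends 16
attrs at 16 (size 1, align 1) → ends 17
pad 3 to align 4 for signature
signature at 20 (size 8, align 4) → ends 28
size at 28 (size 4, align 4) → ends 32
reserved at 32 (size 1, align 1) → ends 33
offset at 33 (size 1, align 1) → ends 34
pad 2 to align 4 for mtime
mtime at 36 (size 8, align 4) → ends 44
total 44 bytes, alignment 4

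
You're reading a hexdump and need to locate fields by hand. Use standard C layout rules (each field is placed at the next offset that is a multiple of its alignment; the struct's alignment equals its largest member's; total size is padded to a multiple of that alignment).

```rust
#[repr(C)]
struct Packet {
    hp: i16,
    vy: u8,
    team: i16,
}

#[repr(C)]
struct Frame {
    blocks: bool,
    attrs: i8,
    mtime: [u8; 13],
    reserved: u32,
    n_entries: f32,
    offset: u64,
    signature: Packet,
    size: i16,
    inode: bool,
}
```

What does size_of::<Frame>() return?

Packet: @0: hp [2B, align 2] → 2; @2: vy [1B, align 1] → 3; +1 pad (align 2); @4: team [2B, align 2] → 6; size 6, align 2
@0: blocks [1B, align 1] → 1
@1: attrs [1B, align 1] → 2
@2: mtime [13B, align 1] → 15
+1 pad (align 4)
@16: reserved [4B, align 4] → 20
@20: n_entries [4B, align 4] → 24
@24: offset [8B, align 8] → 32
@32: signature [6B, align 2] → 38
@38: size [2B, align 2] → 40
@40: inode [1B, align 1] → 41
+7 tail pad (align 8)
size 48, align 8

48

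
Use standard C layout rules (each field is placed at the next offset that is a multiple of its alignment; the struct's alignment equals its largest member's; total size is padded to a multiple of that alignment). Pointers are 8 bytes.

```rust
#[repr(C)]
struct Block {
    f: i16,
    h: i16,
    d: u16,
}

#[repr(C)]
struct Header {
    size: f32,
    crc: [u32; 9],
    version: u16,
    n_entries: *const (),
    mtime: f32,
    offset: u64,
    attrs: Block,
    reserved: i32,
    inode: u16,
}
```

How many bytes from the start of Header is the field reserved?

Block: f at 0 (size 2, align 2) → ends 2; h at 2 (size 2, align 2) → ends 4; d at 4 (size 2, align 2) → ends 6; total 6 bytes, alignment 2
size at 0 (size 4, align 4) → ends 4
crc at 4 (size 36, align 4) → ends 40
version at 40 (size 2, align 2) → ends 42
pad 6 to align 8 for n_entries
n_entries at 48 (size 8, align 8) → ends 56
mtime at 56 (size 4, align 4) → ends 60
pad 4 to align 8 for offset
offset at 64 (size 8, align 8) → ends 72
attrs at 72 (size 6, align 2) → ends 78
pad 2 to align 4 for reserved
reserved at 80 (size 4, align 4) → ends 84

80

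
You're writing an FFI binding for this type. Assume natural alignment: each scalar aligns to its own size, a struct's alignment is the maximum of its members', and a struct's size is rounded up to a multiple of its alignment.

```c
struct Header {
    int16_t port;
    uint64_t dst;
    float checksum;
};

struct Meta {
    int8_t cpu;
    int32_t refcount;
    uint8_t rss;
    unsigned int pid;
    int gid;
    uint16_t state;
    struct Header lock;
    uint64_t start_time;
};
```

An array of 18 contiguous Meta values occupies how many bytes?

Header: @0: port [2B, align 2] → 2; +6 pad (align 8); @8: dst [8B, align 8] → 16; @16: checksum [4B, align 4] → 20; +4 tail pad (align 8); size 24, align 8
@0: cpu [1B, align 1] → 1
+3 pad (align 4)
@4: refcount [4B, align 4] → 8
@8: rss [1B, align 1] → 9
+3 pad (align 4)
@12: pid [4B, align 4] → 16
@16: gid [4B, align 4] → 20
@20: state [2B, align 2] → 22
+2 pad (align 8)
@24: lock [24B, align 8] → 48
@48: start_time [8B, align 8] → 56
size 56, align 8
array of 18: 18 × 56 = 1008

1008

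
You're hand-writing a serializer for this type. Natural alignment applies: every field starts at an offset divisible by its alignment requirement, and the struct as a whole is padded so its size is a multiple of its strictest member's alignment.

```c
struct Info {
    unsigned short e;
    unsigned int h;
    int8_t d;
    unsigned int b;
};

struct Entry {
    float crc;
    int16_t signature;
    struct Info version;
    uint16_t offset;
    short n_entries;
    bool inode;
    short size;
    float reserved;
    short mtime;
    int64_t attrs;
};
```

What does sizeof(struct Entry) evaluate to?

48 bytes

Info: e at 0 (size 2, align 2) → ends 2; pad 2 to align 4 for h; h at 4 (size 4, align 4) → ends 8; d at 8 (size 1, align 1) → ends 9; pad 3 to align 4 for b; b at 12 (size 4, align 4) → ends 16; total 16 bytes, alignment 4
crc at 0 (size 4, align 4) → ends 4
signature at 4 (size 2, align 2) → ends 6
pad 2 to align 4 for version
version at 8 (size 16, align 4) → ends 24
offset at 24 (size 2, align 2) → ends 26
n_entries at 26 (size 2, align 2) → ends 28
inode at 28 (size 1, align 1) → ends 29
pad 1 to align 2 for size
size at 30 (size 2, align 2) → ends 32
reserved at 32 (size 4, align 4) → ends 36
mtime at 36 (size 2, align 2) → ends 38
pad 2 to align 8 for attrs
attrs at 40 (size 8, align 8) → ends 48
total 48 bytes, alignment 8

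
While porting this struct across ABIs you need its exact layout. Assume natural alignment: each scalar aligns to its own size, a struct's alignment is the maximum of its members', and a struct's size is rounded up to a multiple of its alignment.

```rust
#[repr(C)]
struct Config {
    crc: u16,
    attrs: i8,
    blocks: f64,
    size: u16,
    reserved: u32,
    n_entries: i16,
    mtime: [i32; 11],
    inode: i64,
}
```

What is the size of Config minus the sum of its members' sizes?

9

@0: crc [2B, align 2] → 2
@2: attrs [1B, align 1] → 3
+5 pad (align 8)
@8: blocks [8B, align 8] → 16
@16: size [2B, align 2] → 18
+2 pad (align 4)
@20: reserved [4B, align 4] → 24
@24: n_entries [2B, align 2] → 26
+2 pad (align 4)
@28: mtime [44B, align 4] → 72
@72: inode [8B, align 8] → 80
size 80, align 8
data bytes 71, size 80 → padding 9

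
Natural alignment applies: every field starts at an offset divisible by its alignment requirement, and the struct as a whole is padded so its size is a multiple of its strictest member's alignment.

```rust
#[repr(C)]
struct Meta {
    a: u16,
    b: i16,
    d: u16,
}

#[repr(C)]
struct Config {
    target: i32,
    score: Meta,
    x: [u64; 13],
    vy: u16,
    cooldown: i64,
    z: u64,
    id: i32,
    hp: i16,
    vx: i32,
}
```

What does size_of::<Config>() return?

Meta: @0: a [2B, align 2] → 2; @2: b [2B, align 2] → 4; @4: d [2B, align 2] → 6; size 6, align 2
@0: target [4B, align 4] → 4
@4: score [6B, align 2] → 10
+6 pad (align 8)
@16: x [104B, align 8] → 120
@120: vy [2B, align 2] → 122
+6 pad (align 8)
@128: cooldown [8B, align 8] → 136
@136: z [8B, align 8] → 144
@144: id [4B, align 4] → 148
@148: hp [2B, align 2] → 150
+2 pad (align 4)
@152: vx [4B, align 4] → 156
+4 tail pad (align 8)
size 160, align 8

160 bytes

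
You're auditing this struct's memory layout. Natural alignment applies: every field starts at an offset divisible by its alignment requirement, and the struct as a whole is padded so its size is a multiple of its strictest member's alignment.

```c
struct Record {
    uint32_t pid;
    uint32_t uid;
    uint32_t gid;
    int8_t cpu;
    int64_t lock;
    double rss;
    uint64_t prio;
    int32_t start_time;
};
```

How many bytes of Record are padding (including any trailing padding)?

7

@0: pid [4B, align 4] → 4
@4: uid [4B, align 4] → 8
@8: gid [4B, align 4] → 12
@12: cpu [1B, align 1] → 13
+3 pad (align 8)
@16: lock [8B, align 8] → 24
@24: rss [8B, align 8] → 32
@32: prio [8B, align 8] → 40
@40: start_time [4B, align 4] → 44
+4 tail pad (align 8)
size 48, align 8
data bytes 41, size 48 → padding 7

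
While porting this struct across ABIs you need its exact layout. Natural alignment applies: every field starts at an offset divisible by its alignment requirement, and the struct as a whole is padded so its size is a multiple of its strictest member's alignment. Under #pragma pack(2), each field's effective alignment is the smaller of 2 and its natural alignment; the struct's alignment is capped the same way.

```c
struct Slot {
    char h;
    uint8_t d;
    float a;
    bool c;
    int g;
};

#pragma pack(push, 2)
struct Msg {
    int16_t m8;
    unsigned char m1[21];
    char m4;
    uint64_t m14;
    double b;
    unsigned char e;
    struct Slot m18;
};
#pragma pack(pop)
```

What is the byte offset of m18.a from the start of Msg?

Slot: 0..1  h  (1B, 1-aligned); 1..2  d  (1B, 1-aligned); 2..4  -- padding (2B); 4..8  a  (4B, 4-aligned); 8..9  c  (1B, 1-aligned); 9..12  -- padding (3B); 12..16  g  (4B, 4-aligned); sizeof = 16, alignof = 4
0..2  m8  (2B, 2-aligned)
2..23  m1  (21B, 1-aligned)
23..24  m4  (1B, 1-aligned)
24..32  m14  (8B, 2-aligned)
32..40  b  (8B, 2-aligned)
40..41  e  (1B, 1-aligned)
41..42  -- padding (1B)
42..58  m18  (16B, 2-aligned)
within Slot: a at 4
42 + 4 = 46

46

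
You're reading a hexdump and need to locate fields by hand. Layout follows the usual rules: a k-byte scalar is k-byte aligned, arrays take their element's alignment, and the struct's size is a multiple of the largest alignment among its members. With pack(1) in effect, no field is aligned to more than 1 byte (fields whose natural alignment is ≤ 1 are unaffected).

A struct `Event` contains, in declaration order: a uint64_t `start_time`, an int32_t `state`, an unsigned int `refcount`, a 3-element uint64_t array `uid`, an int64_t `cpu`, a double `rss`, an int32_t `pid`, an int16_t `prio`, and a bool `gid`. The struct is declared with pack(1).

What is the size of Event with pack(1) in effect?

63

0..8  start_time  (8B, 1-aligned)
8..12  state  (4B, 1-aligned)
12..16  refcount  (4B, 1-aligned)
16..40  uid  (24B, 1-aligned)
40..48  cpu  (8B, 1-aligned)
48..56  rss  (8B, 1-aligned)
56..60  pid  (4B, 1-aligned)
60..62  prio  (2B, 1-aligned)
62..63  gid  (1B, 1-aligned)
sizeof = 63, alignof = 1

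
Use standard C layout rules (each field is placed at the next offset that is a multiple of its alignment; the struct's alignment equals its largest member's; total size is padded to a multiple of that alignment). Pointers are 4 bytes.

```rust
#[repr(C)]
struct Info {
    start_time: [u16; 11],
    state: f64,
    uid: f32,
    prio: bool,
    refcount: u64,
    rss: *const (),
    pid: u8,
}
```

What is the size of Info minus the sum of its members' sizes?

start_time at 0 (size 22, align 2) → ends 22
pad 2 to align 8 for state
state at 24 (size 8, align 8) → ends 32
uid at 32 (size 4, align 4) → ends 36
prio at 36 (size 1, align 1) → ends 37
pad 3 to align 8 for refcount
refcount at 40 (size 8, align 8) → ends 48
rss at 48 (size 4, align 4) → ends 52
pid at 52 (size 1, align 1) → ends 53
tail pad 3 to reach multiple of 8
total 56 bytes, alignment 8
data bytes 48, size 56 → padding 8

8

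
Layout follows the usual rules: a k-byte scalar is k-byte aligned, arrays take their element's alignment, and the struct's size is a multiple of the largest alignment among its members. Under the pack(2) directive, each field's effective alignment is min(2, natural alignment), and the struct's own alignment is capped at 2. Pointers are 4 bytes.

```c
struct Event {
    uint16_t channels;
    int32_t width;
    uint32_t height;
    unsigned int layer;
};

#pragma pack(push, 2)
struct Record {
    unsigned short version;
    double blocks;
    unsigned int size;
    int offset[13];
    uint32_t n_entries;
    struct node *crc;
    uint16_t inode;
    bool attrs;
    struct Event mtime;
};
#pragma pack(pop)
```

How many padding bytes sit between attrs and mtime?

1

Event: @0: channels [2B, align 2] → 2; +2 pad (align 4); @4: width [4B, align 4] → 8; @8: height [4B, align 4] → 12; @12: layer [4B, align 4] → 16; size 16, align 4
@0: version [2B, align 2] → 2
@2: blocks [8B, align 2] → 10
@10: size [4B, align 2] → 14
@14: offset [52B, align 2] → 66
@66: n_entries [4B, align 2] → 70
@70: crc [4B, align 2] → 74
@74: inode [2B, align 2] → 76
@76: attrs [1B, align 1] → 77
+1 pad (align 2)
@78: mtime [16B, align 2] → 94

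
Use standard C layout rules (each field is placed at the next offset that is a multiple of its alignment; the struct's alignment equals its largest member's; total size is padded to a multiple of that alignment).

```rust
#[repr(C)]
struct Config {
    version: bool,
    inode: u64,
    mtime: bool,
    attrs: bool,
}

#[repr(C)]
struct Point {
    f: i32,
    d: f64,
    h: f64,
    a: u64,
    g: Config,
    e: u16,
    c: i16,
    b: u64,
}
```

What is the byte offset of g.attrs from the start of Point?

Config: 0..1  version  (1B, 1-aligned); 1..8  -- padding (7B); 8..16  inode  (8B, 8-aligned); 16..17  mtime  (1B, 1-aligned); 17..18  attrs  (1B, 1-aligned); 18..24  -- tail padding (6B); sizeof = 24, alignof = 8
0..4  f  (4B, 4-aligned)
4..8  -- padding (4B)
8..16  d  (8B, 8-aligned)
16..24  h  (8B, 8-aligned)
24..32  a  (8B, 8-aligned)
32..56  g  (24B, 8-aligned)
within Config: attrs at 17
32 + 17 = 49

49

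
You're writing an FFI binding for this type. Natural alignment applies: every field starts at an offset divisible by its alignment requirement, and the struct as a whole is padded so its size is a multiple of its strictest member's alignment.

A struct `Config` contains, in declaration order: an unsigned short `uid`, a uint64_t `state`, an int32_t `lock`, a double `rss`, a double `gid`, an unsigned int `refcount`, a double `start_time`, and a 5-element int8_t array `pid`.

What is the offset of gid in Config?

@0: uid [2B, align 2] → 2
+6 pad (align 8)
@8: state [8B, align 8] → 16
@16: lock [4B, align 4] → 20
+4 pad (align 8)
@24: rss [8B, align 8] → 32
@32: gid [8B, align 8] → 40

32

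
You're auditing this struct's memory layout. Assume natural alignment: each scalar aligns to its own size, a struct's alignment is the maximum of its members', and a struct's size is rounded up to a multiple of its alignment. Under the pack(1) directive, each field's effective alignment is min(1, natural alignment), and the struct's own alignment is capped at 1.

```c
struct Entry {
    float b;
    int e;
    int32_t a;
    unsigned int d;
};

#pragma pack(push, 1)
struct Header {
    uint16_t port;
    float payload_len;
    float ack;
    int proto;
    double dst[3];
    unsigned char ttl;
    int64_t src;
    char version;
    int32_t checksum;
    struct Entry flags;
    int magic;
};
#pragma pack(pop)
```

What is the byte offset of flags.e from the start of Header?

56

Entry: 0..4  b  (4B, 4-aligned); 4..8  e  (4B, 4-aligned); 8..12  a  (4B, 4-aligned); 12..16  d  (4B, 4-aligned); sizeof = 16, alignof = 4
0..2  port  (2B, 1-aligned)
2..6  payload_len  (4B, 1-aligned)
6..10  ack  (4B, 1-aligned)
10..14  proto  (4B, 1-aligned)
14..38  dst  (24B, 1-aligned)
38..39  ttl  (1B, 1-aligned)
39..47  src  (8B, 1-aligned)
47..48  version  (1B, 1-aligned)
48..52  checksum  (4B, 1-aligned)
52..68  flags  (16B, 1-aligned)
within Entry: e at 4
52 + 4 = 56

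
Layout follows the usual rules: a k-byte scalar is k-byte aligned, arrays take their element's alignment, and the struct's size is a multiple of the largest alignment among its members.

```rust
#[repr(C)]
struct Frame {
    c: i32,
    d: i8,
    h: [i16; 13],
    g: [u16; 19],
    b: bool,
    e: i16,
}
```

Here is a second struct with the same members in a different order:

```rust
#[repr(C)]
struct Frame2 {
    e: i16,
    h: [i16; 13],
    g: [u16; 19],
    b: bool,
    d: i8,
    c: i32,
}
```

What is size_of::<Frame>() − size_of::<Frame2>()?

0..4  c  (4B, 4-aligned)
4..5  d  (1B, 1-aligned)
5..6  -- padding (1B)
6..32  h  (26B, 2-aligned)
32..70  g  (38B, 2-aligned)
70..71  b  (1B, 1-aligned)
71..72  -- padding (1B)
72..74  e  (2B, 2-aligned)
74..76  -- tail padding (2B)
sizeof = 76, alignof = 4
— Frame2 —
0..2  e  (2B, 2-aligned)
2..28  h  (26B, 2-aligned)
28..66  g  (38B, 2-aligned)
66..67  b  (1B, 1-aligned)
67..68  d  (1B, 1-aligned)
68..72  c  (4B, 4-aligned)
sizeof = 72, alignof = 4
76 − 72 = 4

4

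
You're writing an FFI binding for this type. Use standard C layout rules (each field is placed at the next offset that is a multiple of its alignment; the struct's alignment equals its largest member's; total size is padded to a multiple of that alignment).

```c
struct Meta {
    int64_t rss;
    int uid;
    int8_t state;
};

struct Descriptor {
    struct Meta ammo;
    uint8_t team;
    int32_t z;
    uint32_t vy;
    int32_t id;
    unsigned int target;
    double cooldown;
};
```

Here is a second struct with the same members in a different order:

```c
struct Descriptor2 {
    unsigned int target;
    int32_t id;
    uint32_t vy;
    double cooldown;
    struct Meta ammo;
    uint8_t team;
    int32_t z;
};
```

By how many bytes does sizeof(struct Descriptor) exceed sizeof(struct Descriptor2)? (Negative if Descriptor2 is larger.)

Meta: rss at 0 (size 8, align 8) → ends 8; uid at 8 (size 4, align 4) → ends 12; state at 12 (size 1, align 1) → ends 13; tail pad 3 to reach multiple of 8; total 16 bytes, alignment 8
ammo at 0 (size 16, align 8) → ends 16
team at 16 (size 1, align 1) → ends 17
pad 3 to align 4 for z
z at 20 (size 4, align 4) → ends 24
vy at 24 (size 4, align 4) → ends 28
id at 28 (size 4, align 4) → ends 32
target at 32 (size 4, align 4) → ends 36
pad 4 to align 8 for cooldown
cooldown at 40 (size 8, align 8) → ends 48
total 48 bytes, alignment 8
— Descriptor2 —
target at 0 (size 4, align 4) → ends 4
id at 4 (size 4, align 4) → ends 8
vy at 8 (size 4, align 4) → ends 12
pad 4 to align 8 for cooldown
cooldown at 16 (size 8, align 8) → ends 24
ammo at 24 (size 16, align 8) → ends 40
team at 40 (size 1, align 1) → ends 41
pad 3 to align 4 for z
z at 44 (size 4, align 4) → ends 48
total 48 bytes, alignment 8
48 − 48 = 0

0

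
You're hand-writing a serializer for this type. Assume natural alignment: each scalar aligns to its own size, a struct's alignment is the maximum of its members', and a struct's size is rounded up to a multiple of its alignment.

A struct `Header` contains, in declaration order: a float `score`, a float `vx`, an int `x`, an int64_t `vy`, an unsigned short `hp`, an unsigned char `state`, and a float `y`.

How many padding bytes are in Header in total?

score at 0 (size 4, align 4) → ends 4
vx at 4 (size 4, align 4) → ends 8
x at 8 (size 4, align 4) → ends 12
pad 4 to align 8 for vy
vy at 16 (size 8, align 8) → ends 24
hp at 24 (size 2, align 2) → ends 26
state at 26 (size 1, align 1) → ends 27
pad 1 to align 4 for y
y at 28 (size 4, align 4) → ends 32
total 32 bytes, alignment 8
data bytes 27, size 32 → padding 5

5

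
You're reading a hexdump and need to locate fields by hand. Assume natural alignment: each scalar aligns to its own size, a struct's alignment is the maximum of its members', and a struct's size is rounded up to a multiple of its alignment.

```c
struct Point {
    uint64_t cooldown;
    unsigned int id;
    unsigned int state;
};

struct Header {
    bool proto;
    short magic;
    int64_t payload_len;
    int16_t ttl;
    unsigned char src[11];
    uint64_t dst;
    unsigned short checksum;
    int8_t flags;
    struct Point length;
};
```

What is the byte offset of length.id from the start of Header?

56

Point: @0: cooldown [8B, align 8] → 8; @8: id [4B, align 4] → 12; @12: state [4B, align 4] → 16; size 16, align 8
@0: proto [1B, align 1] → 1
+1 pad (align 2)
@2: magic [2B, align 2] → 4
+4 pad (align 8)
@8: payload_len [8B, align 8] → 16
@16: ttl [2B, align 2] → 18
@18: src [11B, align 1] → 29
+3 pad (align 8)
@32: dst [8B, align 8] → 40
@40: checksum [2B, align 2] → 42
@42: flags [1B, align 1] → 43
+5 pad (align 8)
@48: length [16B, align 8] → 64
within Point: id at 8
48 + 8 = 56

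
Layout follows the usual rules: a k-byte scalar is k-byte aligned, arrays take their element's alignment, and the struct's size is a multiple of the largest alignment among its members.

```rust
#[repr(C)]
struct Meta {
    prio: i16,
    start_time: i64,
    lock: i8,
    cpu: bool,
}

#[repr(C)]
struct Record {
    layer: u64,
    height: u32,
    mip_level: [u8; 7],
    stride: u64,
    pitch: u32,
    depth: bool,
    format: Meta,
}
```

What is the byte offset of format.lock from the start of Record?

Meta: @0: prio [2B, align 2] → 2; +6 pad (align 8); @8: start_time [8B, align 8] → 16; @16: lock [1B, align 1] → 17; @17: cpu [1B, align 1] → 18; +6 tail pad (align 8); size 24, align 8
@0: layer [8B, align 8] → 8
@8: height [4B, align 4] → 12
@12: mip_level [7B, align 1] → 19
+5 pad (align 8)
@24: stride [8B, align 8] → 32
@32: pitch [4B, align 4] → 36
@36: depth [1B, align 1] → 37
+3 pad (align 8)
@40: format [24B, align 8] → 64
within Meta: lock at 16
40 + 16 = 56

56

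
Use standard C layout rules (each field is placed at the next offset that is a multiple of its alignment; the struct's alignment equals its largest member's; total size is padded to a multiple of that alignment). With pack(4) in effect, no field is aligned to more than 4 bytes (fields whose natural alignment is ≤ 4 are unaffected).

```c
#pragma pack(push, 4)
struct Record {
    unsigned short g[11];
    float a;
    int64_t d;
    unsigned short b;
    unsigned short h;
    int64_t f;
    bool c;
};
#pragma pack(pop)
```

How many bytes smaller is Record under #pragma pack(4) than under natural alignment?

natural layout:
  @0: g [22B, align 2] → 22
  +2 pad (align 4)
  @24: a [4B, align 4] → 28
  +4 pad (align 8)
  @32: d [8B, align 8] → 40
  @40: b [2B, align 2] → 42
  @42: h [2B, align 2] → 44
  +4 pad (align 8)
  @48: f [8B, align 8] → 56
  @56: c [1B, align 1] → 57
  +7 tail pad (align 8)
  size 64, align 8
packed(4) layout:
  @0: g [22B, align 2] → 22
  +2 pad (align 4)
  @24: a [4B, align 4] → 28
  @28: d [8B, align 4] → 36
  @36: b [2B, align 2] → 38
  @38: h [2B, align 2] → 40
  @40: f [8B, align 4] → 48
  @48: c [1B, align 1] → 49
  +3 tail pad (align 4)
  size 52, align 4
64 − 52 = 12

12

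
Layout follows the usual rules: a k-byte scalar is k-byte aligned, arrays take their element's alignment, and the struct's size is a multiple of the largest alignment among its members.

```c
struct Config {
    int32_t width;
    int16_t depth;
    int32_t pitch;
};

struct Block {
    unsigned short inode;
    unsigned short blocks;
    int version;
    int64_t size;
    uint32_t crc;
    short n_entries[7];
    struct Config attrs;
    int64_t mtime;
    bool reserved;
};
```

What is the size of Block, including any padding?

64

Config: width at 0 (size 4, align 4) → ends 4; depth at 4 (size 2, align 2) → ends 6; pad 2 to align 4 for pitch; pitch at 8 (size 4, align 4) → ends 12; total 12 bytes, alignment 4
inode at 0 (size 2, align 2) → ends 2
blocks at 2 (size 2, align 2) → ends 4
version at 4 (size 4, align 4) → ends 8
size at 8 (size 8, align 8) → ends 16
crc at 16 (size 4, align 4) → ends 20
n_entries at 20 (size 14, align 2) → ends 34
pad 2 to align 4 for attrs
attrs at 36 (size 12, align 4) → ends 48
mtime at 48 (size 8, align 8) → ends 56
reserved at 56 (size 1, align 1) → ends 57
tail pad 7 to reach multiple of 8
total 64 bytes, alignment 8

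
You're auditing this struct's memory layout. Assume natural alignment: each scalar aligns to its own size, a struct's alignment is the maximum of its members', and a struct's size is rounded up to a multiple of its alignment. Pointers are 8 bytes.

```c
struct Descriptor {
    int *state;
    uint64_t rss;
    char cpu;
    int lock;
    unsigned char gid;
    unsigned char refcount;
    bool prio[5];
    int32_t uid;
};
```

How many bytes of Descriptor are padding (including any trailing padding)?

0..8  state  (8B, 8-aligned)
8..16  rss  (8B, 8-aligned)
16..17  cpu  (1B, 1-aligned)
17..20  -- padding (3B)
20..24  lock  (4B, 4-aligned)
24..25  gid  (1B, 1-aligned)
25..26  refcount  (1B, 1-aligned)
26..31  prio  (5B, 1-aligned)
31..32  -- padding (1B)
32..36  uid  (4B, 4-aligned)
36..40  -- tail padding (4B)
sizeof = 40, alignof = 8
data bytes 32, size 40 → padding 8

8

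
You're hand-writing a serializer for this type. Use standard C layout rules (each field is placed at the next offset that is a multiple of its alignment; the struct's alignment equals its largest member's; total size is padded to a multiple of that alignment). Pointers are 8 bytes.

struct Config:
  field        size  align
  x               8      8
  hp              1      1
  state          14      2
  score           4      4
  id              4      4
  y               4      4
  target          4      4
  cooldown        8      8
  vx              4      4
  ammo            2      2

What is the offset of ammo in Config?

52

x at 0 (size 8, align 8) → ends 8
hp at 8 (size 1, align 1) → ends 9
pad 1 to align 2 for state
state at 10 (size 14, align 2) → ends 24
score at 24 (size 4, align 4) → ends 28
id at 28 (size 4, align 4) → ends 32
y at 32 (size 4, align 4) → ends 36
target at 36 (size 4, align 4) → ends 40
cooldown at 40 (size 8, align 8) → ends 48
vx at 48 (size 4, align 4) → ends 52
ammo at 52 (size 2, align 2) → ends 54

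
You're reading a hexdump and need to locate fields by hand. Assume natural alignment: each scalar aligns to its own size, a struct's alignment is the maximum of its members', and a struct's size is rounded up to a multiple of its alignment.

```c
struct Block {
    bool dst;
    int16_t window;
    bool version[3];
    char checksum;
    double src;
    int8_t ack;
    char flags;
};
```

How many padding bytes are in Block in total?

7

0..1  dst  (1B, 1-aligned)
1..2  -- padding (1B)
2..4  window  (2B, 2-aligned)
4..7  version  (3B, 1-aligned)
7..8  checksum  (1B, 1-aligned)
8..16  src  (8B, 8-aligned)
16..17  ack  (1B, 1-aligned)
17..18  flags  (1B, 1-aligned)
18..24  -- tail padding (6B)
sizeof = 24, alignof = 8
data bytes 17, size 24 → padding 7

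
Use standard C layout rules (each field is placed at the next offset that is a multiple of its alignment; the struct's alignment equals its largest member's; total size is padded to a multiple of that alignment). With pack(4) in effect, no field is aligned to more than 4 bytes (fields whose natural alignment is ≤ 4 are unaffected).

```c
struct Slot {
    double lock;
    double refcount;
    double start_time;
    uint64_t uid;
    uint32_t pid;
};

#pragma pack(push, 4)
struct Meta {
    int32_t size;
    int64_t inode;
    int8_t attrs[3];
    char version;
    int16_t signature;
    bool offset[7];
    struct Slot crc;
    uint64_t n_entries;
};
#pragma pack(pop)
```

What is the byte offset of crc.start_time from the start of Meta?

44

Slot: @0: lock [8B, align 8] → 8; @8: refcount [8B, align 8] → 16; @16: start_time [8B, align 8] → 24; @24: uid [8B, align 8] → 32; @32: pid [4B, align 4] → 36; +4 tail pad (align 8); size 40, align 8
@0: size [4B, align 4] → 4
@4: inode [8B, align 4] → 12
@12: attrs [3B, align 1] → 15
@15: version [1B, align 1] → 16
@16: signature [2B, align 2] → 18
@18: offset [7B, align 1] → 25
+3 pad (align 4)
@28: crc [40B, align 4] → 68
within Slot: start_time at 16
28 + 16 = 44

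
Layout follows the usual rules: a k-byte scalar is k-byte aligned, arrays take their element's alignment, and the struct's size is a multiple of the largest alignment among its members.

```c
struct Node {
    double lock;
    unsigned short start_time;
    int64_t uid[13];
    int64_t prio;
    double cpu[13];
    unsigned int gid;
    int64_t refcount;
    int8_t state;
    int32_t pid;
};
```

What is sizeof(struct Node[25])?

0..8  lock  (8B, 8-aligned)
8..10  start_time  (2B, 2-aligned)
10..16  -- padding (6B)
16..120  uid  (104B, 8-aligned)
120..128  prio  (8B, 8-aligned)
128..232  cpu  (104B, 8-aligned)
232..236  gid  (4B, 4-aligned)
236..240  -- padding (4B)
240..248  refcount  (8B, 8-aligned)
248..249  state  (1B, 1-aligned)
249..252  -- padding (3B)
252..256  pid  (4B, 4-aligned)
sizeof = 256, alignof = 8
array of 25: 25 × 256 = 6400

6400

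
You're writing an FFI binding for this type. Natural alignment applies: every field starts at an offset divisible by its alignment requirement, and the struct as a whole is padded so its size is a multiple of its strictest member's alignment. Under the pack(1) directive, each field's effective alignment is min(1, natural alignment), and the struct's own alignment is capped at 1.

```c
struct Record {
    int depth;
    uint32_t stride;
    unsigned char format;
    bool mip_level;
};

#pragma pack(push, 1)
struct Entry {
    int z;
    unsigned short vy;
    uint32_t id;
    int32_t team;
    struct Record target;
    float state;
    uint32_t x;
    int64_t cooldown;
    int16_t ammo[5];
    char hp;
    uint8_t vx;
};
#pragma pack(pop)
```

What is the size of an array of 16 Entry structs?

Record: depth at 0 (size 4, align 4) → ends 4; stride at 4 (size 4, align 4) → ends 8; format at 8 (size 1, align 1) → ends 9; mip_level at 9 (size 1, align 1) → ends 10; tail pad 2 to reach multiple of 4; total 12 bytes, alignment 4
z at 0 (size 4, align 1) → ends 4
vy at 4 (size 2, align 1) → ends 6
id at 6 (size 4, align 1) → ends 10
team at 10 (size 4, align 1) → ends 14
target at 14 (size 12, align 1) → ends 26
state at 26 (size 4, align 1) → ends 30
x at 30 (size 4, align 1) → ends 34
cooldown at 34 (size 8, align 1) → ends 42
ammo at 42 (size 10, align 1) → ends 52
hp at 52 (size 1, align 1) → ends 53
vx at 53 (size 1, align 1) → ends 54
total 54 bytes, alignment 1
array of 16: 16 × 54 = 864

864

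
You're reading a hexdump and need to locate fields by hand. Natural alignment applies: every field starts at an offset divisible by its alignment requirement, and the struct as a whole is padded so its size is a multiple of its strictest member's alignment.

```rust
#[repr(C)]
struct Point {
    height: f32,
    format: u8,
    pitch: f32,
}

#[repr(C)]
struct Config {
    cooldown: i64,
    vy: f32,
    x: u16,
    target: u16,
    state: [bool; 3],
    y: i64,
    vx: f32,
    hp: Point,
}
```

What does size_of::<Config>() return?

Point: height at 0 (size 4, align 4) → ends 4; format at 4 (size 1, align 1) → ends 5; pad 3 to align 4 for pitch; pitch at 8 (size 4, align 4) → ends 12; total 12 bytes, alignment 4
cooldown at 0 (size 8, align 8) → ends 8
vy at 8 (size 4, align 4) → ends 12
x at 12 (size 2, align 2) → ends 14
target at 14 (size 2, align 2) → ends 16
state at 16 (size 3, align 1) → ends 19
pad 5 to align 8 for y
y at 24 (size 8, align 8) → ends 32
vx at 32 (size 4, align 4) → ends 36
hp at 36 (size 12, align 4) → ends 48
total 48 bytes, alignment 8

48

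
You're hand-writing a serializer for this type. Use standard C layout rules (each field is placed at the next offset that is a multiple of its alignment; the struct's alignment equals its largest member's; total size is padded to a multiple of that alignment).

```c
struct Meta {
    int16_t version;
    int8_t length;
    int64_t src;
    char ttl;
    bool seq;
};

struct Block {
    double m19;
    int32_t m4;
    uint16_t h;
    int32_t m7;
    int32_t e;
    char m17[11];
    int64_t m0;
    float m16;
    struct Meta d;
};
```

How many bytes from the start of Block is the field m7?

Meta: version at 0 (size 2, align 2) → ends 2; length at 2 (size 1, align 1) → ends 3; pad 5 to align 8 for src; src at 8 (size 8, align 8) → ends 16; ttl at 16 (size 1, align 1) → ends 17; seq at 17 (size 1, align 1) → ends 18; tail pad 6 to reach multiple of 8; total 24 bytes, alignment 8
m19 at 0 (size 8, align 8) → ends 8
m4 at 8 (size 4, align 4) → ends 12
h at 12 (size 2, align 2) → ends 14
pad 2 to align 4 for m7
m7 at 16 (size 4, align 4) → ends 20

16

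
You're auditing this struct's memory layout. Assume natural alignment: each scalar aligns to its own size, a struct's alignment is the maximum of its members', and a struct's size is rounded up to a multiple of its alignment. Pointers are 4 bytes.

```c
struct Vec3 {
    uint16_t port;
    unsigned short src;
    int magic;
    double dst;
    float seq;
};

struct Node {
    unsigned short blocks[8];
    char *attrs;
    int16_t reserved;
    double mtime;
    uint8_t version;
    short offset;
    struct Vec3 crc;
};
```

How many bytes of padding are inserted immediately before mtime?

Vec3: @0: port [2B, align 2] → 2; @2: src [2B, align 2] → 4; @4: magic [4B, align 4] → 8; @8: dst [8B, align 8] → 16; @16: seq [4B, align 4] → 20; +4 tail pad (align 8); size 24, align 8
@0: blocks [16B, align 2] → 16
@16: attrs [4B, align 4] → 20
@20: reserved [2B, align 2] → 22
+2 pad (align 8)
@24: mtime [8B, align 8] → 32

2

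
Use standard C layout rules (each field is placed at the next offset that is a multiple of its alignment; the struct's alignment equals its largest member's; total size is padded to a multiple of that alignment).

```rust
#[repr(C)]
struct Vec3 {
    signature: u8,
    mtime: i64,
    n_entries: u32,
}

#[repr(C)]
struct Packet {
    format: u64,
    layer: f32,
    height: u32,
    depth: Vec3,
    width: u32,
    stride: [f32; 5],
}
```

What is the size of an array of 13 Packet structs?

832

Vec3: @0: signature [1B, align 1] → 1; +7 pad (align 8); @8: mtime [8B, align 8] → 16; @16: n_entries [4B, align 4] → 20; +4 tail pad (align 8); size 24, align 8
@0: format [8B, align 8] → 8
@8: layer [4B, align 4] → 12
@12: height [4B, align 4] → 16
@16: depth [24B, align 8] → 40
@40: width [4B, align 4] → 44
@44: stride [20B, align 4] → 64
size 64, align 8
array of 13: 13 × 64 = 832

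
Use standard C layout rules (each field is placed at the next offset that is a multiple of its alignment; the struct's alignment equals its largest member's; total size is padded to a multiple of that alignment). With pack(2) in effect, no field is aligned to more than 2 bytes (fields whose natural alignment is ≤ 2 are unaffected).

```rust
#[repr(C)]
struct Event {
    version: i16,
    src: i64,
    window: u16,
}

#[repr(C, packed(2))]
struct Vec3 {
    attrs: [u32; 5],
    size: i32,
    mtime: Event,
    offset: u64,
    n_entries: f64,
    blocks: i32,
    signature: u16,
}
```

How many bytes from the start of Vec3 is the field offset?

Event: version at 0 (size 2, align 2) → ends 2; pad 6 to align 8 for src; src at 8 (size 8, align 8) → ends 16; window at 16 (size 2, align 2) → ends 18; tail pad 6 to reach multiple of 8; total 24 bytes, alignment 8
attrs at 0 (size 20, align 2) → ends 20
size at 20 (size 4, align 2) → ends 24
mtime at 24 (size 24, align 2) → ends 48
offset at 48 (size 8, align 2) → ends 56

48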